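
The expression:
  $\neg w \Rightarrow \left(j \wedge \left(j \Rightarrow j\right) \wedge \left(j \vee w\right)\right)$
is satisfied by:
  {w: True, j: True}
  {w: True, j: False}
  {j: True, w: False}


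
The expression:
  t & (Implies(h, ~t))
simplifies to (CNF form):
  t & ~h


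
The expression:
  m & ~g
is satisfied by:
  {m: True, g: False}


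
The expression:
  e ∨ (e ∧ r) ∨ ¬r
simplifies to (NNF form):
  e ∨ ¬r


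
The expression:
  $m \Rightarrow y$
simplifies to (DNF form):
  $y \vee \neg m$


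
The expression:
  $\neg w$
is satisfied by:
  {w: False}


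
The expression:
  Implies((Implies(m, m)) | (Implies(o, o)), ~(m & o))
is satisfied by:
  {m: False, o: False}
  {o: True, m: False}
  {m: True, o: False}


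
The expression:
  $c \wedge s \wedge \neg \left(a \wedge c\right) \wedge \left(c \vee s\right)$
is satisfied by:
  {c: True, s: True, a: False}


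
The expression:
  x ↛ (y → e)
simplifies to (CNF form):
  x ∧ y ∧ ¬e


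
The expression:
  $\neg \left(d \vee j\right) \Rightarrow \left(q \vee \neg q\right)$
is always true.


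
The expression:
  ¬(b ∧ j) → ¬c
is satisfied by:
  {b: True, j: True, c: False}
  {b: True, j: False, c: False}
  {j: True, b: False, c: False}
  {b: False, j: False, c: False}
  {b: True, c: True, j: True}


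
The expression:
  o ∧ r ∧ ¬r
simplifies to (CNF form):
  False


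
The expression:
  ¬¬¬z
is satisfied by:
  {z: False}


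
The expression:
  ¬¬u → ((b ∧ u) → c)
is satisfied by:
  {c: True, u: False, b: False}
  {u: False, b: False, c: False}
  {b: True, c: True, u: False}
  {b: True, u: False, c: False}
  {c: True, u: True, b: False}
  {u: True, c: False, b: False}
  {b: True, u: True, c: True}


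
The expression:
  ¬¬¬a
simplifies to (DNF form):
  ¬a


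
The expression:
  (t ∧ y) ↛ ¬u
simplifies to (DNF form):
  t ∧ u ∧ y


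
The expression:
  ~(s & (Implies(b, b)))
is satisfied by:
  {s: False}


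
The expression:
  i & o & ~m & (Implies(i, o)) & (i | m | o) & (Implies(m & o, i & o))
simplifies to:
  i & o & ~m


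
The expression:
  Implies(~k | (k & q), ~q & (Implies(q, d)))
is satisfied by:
  {q: False}


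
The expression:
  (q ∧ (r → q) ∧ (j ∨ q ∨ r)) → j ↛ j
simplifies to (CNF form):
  ¬q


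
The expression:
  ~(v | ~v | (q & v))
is never true.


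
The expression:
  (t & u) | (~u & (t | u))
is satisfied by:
  {t: True}


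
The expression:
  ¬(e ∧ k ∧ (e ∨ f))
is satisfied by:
  {k: False, e: False}
  {e: True, k: False}
  {k: True, e: False}


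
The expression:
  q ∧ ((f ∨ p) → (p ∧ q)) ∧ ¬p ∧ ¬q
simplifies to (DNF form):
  False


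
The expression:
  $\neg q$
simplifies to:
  $\neg q$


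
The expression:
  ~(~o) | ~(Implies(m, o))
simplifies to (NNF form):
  m | o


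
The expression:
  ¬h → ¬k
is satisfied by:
  {h: True, k: False}
  {k: False, h: False}
  {k: True, h: True}


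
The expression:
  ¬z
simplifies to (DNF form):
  ¬z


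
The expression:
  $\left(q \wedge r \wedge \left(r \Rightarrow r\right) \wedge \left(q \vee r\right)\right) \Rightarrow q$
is always true.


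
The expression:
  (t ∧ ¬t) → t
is always true.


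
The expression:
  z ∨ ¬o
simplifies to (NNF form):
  z ∨ ¬o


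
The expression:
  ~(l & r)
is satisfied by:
  {l: False, r: False}
  {r: True, l: False}
  {l: True, r: False}


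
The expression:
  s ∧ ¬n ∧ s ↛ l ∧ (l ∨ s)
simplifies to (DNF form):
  s ∧ ¬l ∧ ¬n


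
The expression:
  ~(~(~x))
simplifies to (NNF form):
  ~x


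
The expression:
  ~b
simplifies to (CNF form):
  ~b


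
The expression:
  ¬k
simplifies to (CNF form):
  ¬k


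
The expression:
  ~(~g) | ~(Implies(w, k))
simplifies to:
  g | (w & ~k)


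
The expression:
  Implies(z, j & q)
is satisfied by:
  {j: True, q: True, z: False}
  {j: True, q: False, z: False}
  {q: True, j: False, z: False}
  {j: False, q: False, z: False}
  {z: True, j: True, q: True}


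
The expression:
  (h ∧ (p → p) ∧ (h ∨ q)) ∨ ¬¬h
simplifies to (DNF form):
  h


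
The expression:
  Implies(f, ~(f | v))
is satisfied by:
  {f: False}


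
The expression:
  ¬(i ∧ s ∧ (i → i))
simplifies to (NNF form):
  ¬i ∨ ¬s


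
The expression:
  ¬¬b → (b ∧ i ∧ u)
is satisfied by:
  {u: True, i: True, b: False}
  {u: True, i: False, b: False}
  {i: True, u: False, b: False}
  {u: False, i: False, b: False}
  {b: True, u: True, i: True}


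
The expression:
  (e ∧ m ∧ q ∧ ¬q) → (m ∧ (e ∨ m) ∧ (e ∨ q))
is always true.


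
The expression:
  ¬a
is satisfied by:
  {a: False}


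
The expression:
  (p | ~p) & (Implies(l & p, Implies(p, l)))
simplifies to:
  True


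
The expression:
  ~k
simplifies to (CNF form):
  ~k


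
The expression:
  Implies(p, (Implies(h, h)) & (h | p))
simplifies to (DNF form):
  True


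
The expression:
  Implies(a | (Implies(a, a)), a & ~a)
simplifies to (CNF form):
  False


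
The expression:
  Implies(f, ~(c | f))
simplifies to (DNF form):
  ~f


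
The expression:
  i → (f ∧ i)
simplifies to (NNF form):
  f ∨ ¬i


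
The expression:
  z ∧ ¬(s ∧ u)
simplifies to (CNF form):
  z ∧ (¬s ∨ ¬u)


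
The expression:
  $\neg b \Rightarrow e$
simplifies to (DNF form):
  $b \vee e$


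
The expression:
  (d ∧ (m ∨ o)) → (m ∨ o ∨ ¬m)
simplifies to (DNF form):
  True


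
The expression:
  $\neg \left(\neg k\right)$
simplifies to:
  $k$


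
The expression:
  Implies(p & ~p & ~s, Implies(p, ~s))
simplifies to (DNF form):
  True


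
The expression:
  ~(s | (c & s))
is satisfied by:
  {s: False}


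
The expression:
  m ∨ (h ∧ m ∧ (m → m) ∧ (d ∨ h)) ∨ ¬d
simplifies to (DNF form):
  m ∨ ¬d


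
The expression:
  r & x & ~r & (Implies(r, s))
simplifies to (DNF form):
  False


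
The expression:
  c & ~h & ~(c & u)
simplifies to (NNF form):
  c & ~h & ~u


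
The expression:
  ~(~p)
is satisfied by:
  {p: True}


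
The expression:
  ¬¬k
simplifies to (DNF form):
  k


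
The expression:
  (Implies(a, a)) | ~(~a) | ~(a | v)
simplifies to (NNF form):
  True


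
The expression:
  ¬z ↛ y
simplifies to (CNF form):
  y ∨ ¬z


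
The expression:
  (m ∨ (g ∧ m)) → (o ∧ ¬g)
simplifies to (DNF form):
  (o ∧ ¬g) ∨ ¬m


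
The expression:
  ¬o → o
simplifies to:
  o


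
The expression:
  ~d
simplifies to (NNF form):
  ~d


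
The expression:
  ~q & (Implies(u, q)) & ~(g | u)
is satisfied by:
  {q: False, u: False, g: False}


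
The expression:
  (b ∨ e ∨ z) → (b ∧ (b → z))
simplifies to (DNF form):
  (b ∧ z) ∨ (b ∧ ¬b) ∨ (b ∧ z ∧ ¬e) ∨ (b ∧ z ∧ ¬z) ∨ (b ∧ ¬b ∧ ¬e) ∨ (b ∧ ¬b ∧ ¬z) ∨ (z ∧ ¬e ∧ ¬z) ∨ (¬b ∧ ¬e ∧ ¬z)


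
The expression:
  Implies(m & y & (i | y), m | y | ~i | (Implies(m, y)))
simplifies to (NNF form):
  True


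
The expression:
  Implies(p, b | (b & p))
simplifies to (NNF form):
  b | ~p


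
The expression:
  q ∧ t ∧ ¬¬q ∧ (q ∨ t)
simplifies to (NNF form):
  q ∧ t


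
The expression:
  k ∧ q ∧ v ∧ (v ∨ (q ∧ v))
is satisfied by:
  {k: True, q: True, v: True}


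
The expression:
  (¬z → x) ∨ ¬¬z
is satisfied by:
  {x: True, z: True}
  {x: True, z: False}
  {z: True, x: False}


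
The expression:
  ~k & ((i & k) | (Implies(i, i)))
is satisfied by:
  {k: False}


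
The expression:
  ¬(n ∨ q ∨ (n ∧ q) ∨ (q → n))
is never true.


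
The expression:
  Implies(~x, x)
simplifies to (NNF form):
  x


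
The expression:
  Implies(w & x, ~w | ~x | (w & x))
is always true.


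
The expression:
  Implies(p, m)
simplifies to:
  m | ~p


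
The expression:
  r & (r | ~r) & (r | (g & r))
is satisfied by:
  {r: True}


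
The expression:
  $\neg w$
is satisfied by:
  {w: False}


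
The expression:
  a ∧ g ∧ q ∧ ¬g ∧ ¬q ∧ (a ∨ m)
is never true.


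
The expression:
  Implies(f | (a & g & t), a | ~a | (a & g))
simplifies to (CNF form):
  True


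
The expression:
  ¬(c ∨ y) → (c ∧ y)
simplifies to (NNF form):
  c ∨ y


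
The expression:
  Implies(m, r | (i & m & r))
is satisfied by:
  {r: True, m: False}
  {m: False, r: False}
  {m: True, r: True}


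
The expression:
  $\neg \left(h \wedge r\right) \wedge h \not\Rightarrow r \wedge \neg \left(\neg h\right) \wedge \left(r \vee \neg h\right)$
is never true.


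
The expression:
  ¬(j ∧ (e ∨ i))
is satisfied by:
  {i: False, j: False, e: False}
  {e: True, i: False, j: False}
  {i: True, e: False, j: False}
  {e: True, i: True, j: False}
  {j: True, e: False, i: False}


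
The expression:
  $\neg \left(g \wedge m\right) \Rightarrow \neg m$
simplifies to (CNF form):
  $g \vee \neg m$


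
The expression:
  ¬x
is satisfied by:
  {x: False}


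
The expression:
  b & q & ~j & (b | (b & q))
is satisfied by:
  {b: True, q: True, j: False}


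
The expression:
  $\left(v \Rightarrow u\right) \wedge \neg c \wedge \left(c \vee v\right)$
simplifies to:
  $u \wedge v \wedge \neg c$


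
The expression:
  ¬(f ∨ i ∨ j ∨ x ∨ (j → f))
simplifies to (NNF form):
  False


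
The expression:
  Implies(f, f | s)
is always true.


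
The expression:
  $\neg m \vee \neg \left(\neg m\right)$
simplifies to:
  $\text{True}$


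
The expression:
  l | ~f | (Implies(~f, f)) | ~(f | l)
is always true.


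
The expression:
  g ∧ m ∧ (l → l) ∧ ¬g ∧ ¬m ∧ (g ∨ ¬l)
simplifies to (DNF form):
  False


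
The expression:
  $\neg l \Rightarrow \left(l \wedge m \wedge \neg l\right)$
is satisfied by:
  {l: True}


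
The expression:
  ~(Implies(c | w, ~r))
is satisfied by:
  {r: True, c: True, w: True}
  {r: True, c: True, w: False}
  {r: True, w: True, c: False}


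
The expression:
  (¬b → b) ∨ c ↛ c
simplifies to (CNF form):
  b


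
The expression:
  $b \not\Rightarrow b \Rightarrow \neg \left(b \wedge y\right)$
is always true.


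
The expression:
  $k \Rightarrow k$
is always true.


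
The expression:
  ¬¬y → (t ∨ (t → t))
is always true.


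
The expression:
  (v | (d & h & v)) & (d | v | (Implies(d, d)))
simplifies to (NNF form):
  v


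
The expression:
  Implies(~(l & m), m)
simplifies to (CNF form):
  m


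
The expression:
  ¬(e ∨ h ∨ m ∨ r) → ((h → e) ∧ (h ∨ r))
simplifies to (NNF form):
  e ∨ h ∨ m ∨ r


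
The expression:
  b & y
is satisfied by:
  {b: True, y: True}


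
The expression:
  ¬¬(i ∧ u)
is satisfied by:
  {i: True, u: True}


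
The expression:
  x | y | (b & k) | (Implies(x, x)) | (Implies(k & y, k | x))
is always true.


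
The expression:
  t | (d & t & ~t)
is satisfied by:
  {t: True}


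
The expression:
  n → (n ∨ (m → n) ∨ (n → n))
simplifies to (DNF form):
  True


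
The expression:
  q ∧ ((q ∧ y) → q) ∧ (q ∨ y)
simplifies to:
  q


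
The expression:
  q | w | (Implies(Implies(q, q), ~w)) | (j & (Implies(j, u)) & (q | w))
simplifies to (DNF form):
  True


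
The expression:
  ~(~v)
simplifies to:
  v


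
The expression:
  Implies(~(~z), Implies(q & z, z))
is always true.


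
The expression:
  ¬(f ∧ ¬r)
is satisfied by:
  {r: True, f: False}
  {f: False, r: False}
  {f: True, r: True}


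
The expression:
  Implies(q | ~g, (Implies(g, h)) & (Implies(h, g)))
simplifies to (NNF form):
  (g & h) | (~g & ~h) | (~h & ~q)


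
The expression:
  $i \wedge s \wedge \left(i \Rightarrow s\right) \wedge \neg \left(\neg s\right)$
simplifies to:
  $i \wedge s$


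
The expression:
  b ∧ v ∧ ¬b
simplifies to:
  False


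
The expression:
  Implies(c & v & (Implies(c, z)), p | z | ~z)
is always true.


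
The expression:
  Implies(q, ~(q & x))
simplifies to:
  ~q | ~x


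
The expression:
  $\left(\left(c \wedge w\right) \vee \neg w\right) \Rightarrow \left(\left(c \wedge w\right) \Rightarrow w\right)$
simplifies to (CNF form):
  $\text{True}$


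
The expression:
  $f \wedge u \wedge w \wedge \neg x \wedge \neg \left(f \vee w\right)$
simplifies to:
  $\text{False}$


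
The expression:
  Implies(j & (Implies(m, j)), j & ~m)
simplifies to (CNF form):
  ~j | ~m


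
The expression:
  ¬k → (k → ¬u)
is always true.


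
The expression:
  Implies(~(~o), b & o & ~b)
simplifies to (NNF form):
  ~o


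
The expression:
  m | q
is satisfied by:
  {q: True, m: True}
  {q: True, m: False}
  {m: True, q: False}


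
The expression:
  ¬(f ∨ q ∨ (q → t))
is never true.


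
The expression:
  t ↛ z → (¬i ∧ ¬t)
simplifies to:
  z ∨ ¬t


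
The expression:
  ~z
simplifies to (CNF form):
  ~z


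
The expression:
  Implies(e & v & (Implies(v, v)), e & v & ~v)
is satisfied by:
  {v: False, e: False}
  {e: True, v: False}
  {v: True, e: False}


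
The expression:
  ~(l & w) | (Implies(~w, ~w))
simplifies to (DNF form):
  True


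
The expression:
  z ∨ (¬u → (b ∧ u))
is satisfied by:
  {z: True, u: True}
  {z: True, u: False}
  {u: True, z: False}


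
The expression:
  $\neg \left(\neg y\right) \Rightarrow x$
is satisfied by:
  {x: True, y: False}
  {y: False, x: False}
  {y: True, x: True}


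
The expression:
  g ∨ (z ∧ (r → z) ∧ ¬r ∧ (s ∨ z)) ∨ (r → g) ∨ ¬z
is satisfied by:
  {g: True, z: False, r: False}
  {g: False, z: False, r: False}
  {r: True, g: True, z: False}
  {r: True, g: False, z: False}
  {z: True, g: True, r: False}
  {z: True, g: False, r: False}
  {z: True, r: True, g: True}


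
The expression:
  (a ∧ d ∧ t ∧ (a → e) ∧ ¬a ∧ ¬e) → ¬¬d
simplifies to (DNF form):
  True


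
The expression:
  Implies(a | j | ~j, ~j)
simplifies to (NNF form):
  ~j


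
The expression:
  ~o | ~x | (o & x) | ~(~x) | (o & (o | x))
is always true.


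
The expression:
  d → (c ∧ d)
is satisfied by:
  {c: True, d: False}
  {d: False, c: False}
  {d: True, c: True}


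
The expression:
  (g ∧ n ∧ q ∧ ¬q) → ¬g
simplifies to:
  True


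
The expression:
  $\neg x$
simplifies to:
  $\neg x$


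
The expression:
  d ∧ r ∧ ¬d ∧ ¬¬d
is never true.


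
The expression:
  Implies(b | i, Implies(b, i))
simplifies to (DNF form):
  i | ~b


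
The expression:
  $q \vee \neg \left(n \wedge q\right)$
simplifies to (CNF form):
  $\text{True}$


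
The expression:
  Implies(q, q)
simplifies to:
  True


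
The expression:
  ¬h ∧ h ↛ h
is never true.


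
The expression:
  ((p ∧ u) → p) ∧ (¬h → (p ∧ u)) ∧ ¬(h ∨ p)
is never true.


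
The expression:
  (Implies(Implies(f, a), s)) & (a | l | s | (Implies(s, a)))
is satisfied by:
  {s: True, f: True, a: False}
  {s: True, f: False, a: False}
  {a: True, s: True, f: True}
  {a: True, s: True, f: False}
  {f: True, a: False, s: False}


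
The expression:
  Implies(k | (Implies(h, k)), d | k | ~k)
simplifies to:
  True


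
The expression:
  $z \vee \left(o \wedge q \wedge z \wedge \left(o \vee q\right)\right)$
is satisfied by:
  {z: True}


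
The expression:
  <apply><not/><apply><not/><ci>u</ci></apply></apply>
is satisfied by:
  {u: True}


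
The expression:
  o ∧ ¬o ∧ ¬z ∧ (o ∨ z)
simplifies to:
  False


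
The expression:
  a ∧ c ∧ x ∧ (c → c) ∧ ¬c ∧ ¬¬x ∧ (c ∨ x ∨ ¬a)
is never true.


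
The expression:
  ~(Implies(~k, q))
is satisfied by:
  {q: False, k: False}


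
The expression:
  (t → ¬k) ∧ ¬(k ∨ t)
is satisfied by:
  {t: False, k: False}


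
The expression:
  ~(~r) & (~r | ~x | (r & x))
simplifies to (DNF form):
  r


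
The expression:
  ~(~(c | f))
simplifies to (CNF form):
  c | f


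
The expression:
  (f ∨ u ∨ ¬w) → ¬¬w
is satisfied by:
  {w: True}


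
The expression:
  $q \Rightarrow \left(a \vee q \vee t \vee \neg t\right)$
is always true.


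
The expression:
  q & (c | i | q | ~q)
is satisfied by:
  {q: True}


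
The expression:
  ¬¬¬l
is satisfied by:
  {l: False}


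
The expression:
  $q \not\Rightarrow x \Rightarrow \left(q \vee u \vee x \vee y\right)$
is always true.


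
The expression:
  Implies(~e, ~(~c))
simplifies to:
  c | e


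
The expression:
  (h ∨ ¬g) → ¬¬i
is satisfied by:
  {i: True, g: True, h: False}
  {i: True, h: False, g: False}
  {i: True, g: True, h: True}
  {i: True, h: True, g: False}
  {g: True, h: False, i: False}


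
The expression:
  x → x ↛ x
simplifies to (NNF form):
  ¬x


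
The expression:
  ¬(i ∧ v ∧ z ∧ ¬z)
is always true.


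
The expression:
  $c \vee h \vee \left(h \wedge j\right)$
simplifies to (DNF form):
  $c \vee h$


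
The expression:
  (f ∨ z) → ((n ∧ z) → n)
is always true.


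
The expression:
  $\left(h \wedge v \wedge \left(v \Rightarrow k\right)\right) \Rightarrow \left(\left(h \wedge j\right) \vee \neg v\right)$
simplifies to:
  $j \vee \neg h \vee \neg k \vee \neg v$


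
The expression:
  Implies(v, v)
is always true.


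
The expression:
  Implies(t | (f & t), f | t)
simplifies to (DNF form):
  True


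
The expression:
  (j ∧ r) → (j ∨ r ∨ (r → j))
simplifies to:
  True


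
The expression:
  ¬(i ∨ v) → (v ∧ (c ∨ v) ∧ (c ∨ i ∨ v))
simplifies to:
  i ∨ v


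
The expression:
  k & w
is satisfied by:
  {w: True, k: True}


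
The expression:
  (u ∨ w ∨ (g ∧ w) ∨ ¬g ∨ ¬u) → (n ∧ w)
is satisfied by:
  {w: True, n: True}


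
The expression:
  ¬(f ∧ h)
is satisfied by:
  {h: False, f: False}
  {f: True, h: False}
  {h: True, f: False}


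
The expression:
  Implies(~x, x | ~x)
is always true.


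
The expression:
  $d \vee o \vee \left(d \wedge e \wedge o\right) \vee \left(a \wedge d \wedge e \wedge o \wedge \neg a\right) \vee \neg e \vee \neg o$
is always true.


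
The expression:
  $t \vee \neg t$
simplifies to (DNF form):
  $\text{True}$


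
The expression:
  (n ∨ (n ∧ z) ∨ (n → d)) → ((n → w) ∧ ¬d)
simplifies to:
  ¬d ∧ (w ∨ ¬n)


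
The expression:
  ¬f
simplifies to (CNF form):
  ¬f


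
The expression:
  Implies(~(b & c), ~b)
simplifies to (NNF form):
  c | ~b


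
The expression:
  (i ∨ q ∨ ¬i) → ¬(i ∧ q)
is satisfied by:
  {q: False, i: False}
  {i: True, q: False}
  {q: True, i: False}


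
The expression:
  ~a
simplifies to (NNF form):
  ~a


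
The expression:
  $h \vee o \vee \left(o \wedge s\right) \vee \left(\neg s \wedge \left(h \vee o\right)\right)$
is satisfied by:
  {o: True, h: True}
  {o: True, h: False}
  {h: True, o: False}


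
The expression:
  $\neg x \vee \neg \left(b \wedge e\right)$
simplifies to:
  $\neg b \vee \neg e \vee \neg x$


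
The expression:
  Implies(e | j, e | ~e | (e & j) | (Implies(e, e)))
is always true.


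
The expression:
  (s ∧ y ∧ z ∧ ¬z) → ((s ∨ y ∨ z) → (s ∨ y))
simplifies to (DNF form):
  True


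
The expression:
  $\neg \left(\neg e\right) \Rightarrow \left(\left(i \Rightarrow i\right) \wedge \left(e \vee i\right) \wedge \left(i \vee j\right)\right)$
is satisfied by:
  {i: True, j: True, e: False}
  {i: True, j: False, e: False}
  {j: True, i: False, e: False}
  {i: False, j: False, e: False}
  {i: True, e: True, j: True}
  {i: True, e: True, j: False}
  {e: True, j: True, i: False}


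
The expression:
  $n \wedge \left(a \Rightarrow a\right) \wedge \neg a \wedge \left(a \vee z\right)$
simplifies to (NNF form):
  $n \wedge z \wedge \neg a$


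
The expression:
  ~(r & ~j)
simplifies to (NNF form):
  j | ~r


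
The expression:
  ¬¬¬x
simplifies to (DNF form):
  ¬x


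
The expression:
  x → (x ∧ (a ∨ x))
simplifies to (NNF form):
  True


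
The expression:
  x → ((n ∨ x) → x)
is always true.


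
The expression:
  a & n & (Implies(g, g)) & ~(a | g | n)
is never true.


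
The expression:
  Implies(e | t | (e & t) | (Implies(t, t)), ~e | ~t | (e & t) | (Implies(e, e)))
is always true.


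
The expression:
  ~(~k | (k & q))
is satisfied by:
  {k: True, q: False}


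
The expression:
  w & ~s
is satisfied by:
  {w: True, s: False}


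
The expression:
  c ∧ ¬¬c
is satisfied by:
  {c: True}


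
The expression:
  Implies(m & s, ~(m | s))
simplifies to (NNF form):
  ~m | ~s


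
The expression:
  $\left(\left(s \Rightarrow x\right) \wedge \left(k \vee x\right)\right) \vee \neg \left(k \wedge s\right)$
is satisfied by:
  {x: True, s: False, k: False}
  {s: False, k: False, x: False}
  {x: True, k: True, s: False}
  {k: True, s: False, x: False}
  {x: True, s: True, k: False}
  {s: True, x: False, k: False}
  {x: True, k: True, s: True}


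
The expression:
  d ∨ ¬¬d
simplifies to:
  d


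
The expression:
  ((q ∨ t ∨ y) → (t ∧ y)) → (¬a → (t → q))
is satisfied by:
  {a: True, q: True, t: False, y: False}
  {a: True, t: False, q: False, y: False}
  {q: True, a: False, t: False, y: False}
  {a: False, t: False, q: False, y: False}
  {y: True, a: True, q: True, t: False}
  {y: True, a: True, t: False, q: False}
  {y: True, q: True, a: False, t: False}
  {y: True, a: False, t: False, q: False}
  {a: True, t: True, q: True, y: False}
  {a: True, t: True, y: False, q: False}
  {t: True, q: True, y: False, a: False}
  {t: True, y: False, q: False, a: False}
  {a: True, t: True, y: True, q: True}
  {a: True, t: True, y: True, q: False}
  {t: True, y: True, q: True, a: False}


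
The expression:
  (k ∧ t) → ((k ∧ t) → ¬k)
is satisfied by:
  {k: False, t: False}
  {t: True, k: False}
  {k: True, t: False}


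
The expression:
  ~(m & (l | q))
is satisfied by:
  {q: False, m: False, l: False}
  {l: True, q: False, m: False}
  {q: True, l: False, m: False}
  {l: True, q: True, m: False}
  {m: True, l: False, q: False}


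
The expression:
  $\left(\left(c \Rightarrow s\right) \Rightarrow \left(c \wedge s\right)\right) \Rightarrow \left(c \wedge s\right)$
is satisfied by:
  {s: True, c: False}
  {c: False, s: False}
  {c: True, s: True}


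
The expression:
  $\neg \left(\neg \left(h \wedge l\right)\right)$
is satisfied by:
  {h: True, l: True}


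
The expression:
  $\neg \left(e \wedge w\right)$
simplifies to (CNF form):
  $\neg e \vee \neg w$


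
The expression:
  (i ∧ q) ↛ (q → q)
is never true.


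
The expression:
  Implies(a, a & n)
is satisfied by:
  {n: True, a: False}
  {a: False, n: False}
  {a: True, n: True}


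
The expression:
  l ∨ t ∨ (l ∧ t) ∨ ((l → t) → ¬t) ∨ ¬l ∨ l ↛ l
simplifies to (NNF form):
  True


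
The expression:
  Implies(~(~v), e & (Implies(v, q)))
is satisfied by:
  {e: True, q: True, v: False}
  {e: True, q: False, v: False}
  {q: True, e: False, v: False}
  {e: False, q: False, v: False}
  {e: True, v: True, q: True}


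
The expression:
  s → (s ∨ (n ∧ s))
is always true.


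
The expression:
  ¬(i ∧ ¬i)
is always true.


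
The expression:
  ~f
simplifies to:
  ~f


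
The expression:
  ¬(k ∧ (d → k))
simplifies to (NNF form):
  ¬k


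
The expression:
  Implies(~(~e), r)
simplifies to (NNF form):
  r | ~e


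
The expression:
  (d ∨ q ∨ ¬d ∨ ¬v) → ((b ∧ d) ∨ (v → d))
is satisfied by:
  {d: True, v: False}
  {v: False, d: False}
  {v: True, d: True}


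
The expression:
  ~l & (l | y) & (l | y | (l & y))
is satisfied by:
  {y: True, l: False}


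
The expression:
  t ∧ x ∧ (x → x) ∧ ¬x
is never true.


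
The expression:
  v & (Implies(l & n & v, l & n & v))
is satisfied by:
  {v: True}


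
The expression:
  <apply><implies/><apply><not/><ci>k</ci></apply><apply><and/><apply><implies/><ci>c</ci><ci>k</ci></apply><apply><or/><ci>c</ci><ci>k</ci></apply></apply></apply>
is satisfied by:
  {k: True}


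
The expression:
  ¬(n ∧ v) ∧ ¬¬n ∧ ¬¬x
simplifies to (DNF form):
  n ∧ x ∧ ¬v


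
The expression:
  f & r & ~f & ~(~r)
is never true.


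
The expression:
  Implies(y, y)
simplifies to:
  True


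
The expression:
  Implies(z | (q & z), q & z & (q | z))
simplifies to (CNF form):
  q | ~z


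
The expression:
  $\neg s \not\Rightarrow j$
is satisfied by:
  {j: False, s: False}


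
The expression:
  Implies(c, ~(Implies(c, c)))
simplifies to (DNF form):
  ~c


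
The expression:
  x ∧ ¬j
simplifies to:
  x ∧ ¬j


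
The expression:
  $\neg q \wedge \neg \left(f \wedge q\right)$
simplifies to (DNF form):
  $\neg q$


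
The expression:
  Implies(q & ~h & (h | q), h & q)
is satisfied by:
  {h: True, q: False}
  {q: False, h: False}
  {q: True, h: True}


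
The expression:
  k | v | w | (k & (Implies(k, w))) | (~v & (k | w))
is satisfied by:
  {k: True, v: True, w: True}
  {k: True, v: True, w: False}
  {k: True, w: True, v: False}
  {k: True, w: False, v: False}
  {v: True, w: True, k: False}
  {v: True, w: False, k: False}
  {w: True, v: False, k: False}


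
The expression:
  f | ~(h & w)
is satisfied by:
  {f: True, w: False, h: False}
  {w: False, h: False, f: False}
  {h: True, f: True, w: False}
  {h: True, w: False, f: False}
  {f: True, w: True, h: False}
  {w: True, f: False, h: False}
  {h: True, w: True, f: True}


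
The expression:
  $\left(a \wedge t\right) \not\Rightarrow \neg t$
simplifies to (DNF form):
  $a \wedge t$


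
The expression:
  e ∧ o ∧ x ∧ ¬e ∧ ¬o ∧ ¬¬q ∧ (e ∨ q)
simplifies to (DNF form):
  False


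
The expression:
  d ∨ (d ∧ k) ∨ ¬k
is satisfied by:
  {d: True, k: False}
  {k: False, d: False}
  {k: True, d: True}


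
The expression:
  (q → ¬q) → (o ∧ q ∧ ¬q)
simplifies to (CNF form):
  q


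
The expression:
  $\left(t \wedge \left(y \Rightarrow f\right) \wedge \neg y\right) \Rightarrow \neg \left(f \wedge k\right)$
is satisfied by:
  {y: True, k: False, t: False, f: False}
  {y: False, k: False, t: False, f: False}
  {f: True, y: True, k: False, t: False}
  {f: True, y: False, k: False, t: False}
  {y: True, t: True, f: False, k: False}
  {t: True, f: False, k: False, y: False}
  {f: True, t: True, y: True, k: False}
  {f: True, t: True, y: False, k: False}
  {y: True, k: True, f: False, t: False}
  {k: True, f: False, t: False, y: False}
  {y: True, f: True, k: True, t: False}
  {f: True, k: True, y: False, t: False}
  {y: True, t: True, k: True, f: False}
  {t: True, k: True, f: False, y: False}
  {f: True, t: True, k: True, y: True}


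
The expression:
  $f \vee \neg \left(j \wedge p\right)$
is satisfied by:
  {f: True, p: False, j: False}
  {p: False, j: False, f: False}
  {j: True, f: True, p: False}
  {j: True, p: False, f: False}
  {f: True, p: True, j: False}
  {p: True, f: False, j: False}
  {j: True, p: True, f: True}


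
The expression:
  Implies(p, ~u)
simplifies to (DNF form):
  ~p | ~u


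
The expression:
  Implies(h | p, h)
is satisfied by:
  {h: True, p: False}
  {p: False, h: False}
  {p: True, h: True}


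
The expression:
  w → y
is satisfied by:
  {y: True, w: False}
  {w: False, y: False}
  {w: True, y: True}


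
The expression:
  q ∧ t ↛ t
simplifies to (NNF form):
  False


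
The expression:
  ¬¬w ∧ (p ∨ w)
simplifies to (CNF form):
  w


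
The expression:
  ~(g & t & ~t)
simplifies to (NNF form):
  True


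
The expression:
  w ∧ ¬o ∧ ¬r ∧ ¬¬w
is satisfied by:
  {w: True, o: False, r: False}


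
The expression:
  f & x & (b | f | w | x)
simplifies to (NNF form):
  f & x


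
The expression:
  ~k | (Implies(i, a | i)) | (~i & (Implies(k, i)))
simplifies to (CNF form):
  True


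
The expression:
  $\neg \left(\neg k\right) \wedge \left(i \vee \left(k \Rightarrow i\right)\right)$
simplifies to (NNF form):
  $i \wedge k$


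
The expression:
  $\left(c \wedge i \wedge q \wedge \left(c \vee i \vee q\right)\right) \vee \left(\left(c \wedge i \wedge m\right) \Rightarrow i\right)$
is always true.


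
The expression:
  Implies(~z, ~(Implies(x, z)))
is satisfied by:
  {x: True, z: True}
  {x: True, z: False}
  {z: True, x: False}


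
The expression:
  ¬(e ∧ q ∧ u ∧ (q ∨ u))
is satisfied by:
  {u: False, e: False, q: False}
  {q: True, u: False, e: False}
  {e: True, u: False, q: False}
  {q: True, e: True, u: False}
  {u: True, q: False, e: False}
  {q: True, u: True, e: False}
  {e: True, u: True, q: False}


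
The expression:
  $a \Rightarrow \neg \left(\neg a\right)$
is always true.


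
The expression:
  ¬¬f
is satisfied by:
  {f: True}


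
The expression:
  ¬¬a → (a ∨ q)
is always true.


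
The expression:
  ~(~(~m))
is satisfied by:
  {m: False}


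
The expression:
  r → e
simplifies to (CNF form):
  e ∨ ¬r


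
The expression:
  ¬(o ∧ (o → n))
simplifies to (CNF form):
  ¬n ∨ ¬o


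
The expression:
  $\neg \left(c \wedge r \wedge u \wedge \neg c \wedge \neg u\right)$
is always true.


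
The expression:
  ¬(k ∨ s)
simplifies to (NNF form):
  ¬k ∧ ¬s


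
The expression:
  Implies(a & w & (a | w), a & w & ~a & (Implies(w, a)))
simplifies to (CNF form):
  ~a | ~w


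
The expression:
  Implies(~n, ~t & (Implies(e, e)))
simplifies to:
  n | ~t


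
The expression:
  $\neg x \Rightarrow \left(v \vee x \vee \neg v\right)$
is always true.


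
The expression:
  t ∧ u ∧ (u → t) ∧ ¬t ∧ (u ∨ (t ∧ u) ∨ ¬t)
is never true.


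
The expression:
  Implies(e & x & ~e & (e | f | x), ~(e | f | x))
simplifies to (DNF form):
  True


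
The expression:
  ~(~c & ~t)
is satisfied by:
  {t: True, c: True}
  {t: True, c: False}
  {c: True, t: False}


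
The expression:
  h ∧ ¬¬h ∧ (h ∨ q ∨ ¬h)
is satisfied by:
  {h: True}


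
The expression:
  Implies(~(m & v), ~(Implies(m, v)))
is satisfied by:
  {m: True}


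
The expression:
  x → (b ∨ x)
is always true.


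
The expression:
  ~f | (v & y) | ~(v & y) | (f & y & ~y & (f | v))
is always true.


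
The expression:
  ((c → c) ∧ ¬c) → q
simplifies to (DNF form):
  c ∨ q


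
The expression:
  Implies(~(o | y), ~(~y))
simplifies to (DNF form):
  o | y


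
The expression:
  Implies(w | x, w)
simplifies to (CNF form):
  w | ~x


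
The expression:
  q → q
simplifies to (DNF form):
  True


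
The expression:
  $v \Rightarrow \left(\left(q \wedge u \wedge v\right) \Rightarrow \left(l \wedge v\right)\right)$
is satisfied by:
  {l: True, u: False, v: False, q: False}
  {l: False, u: False, v: False, q: False}
  {q: True, l: True, u: False, v: False}
  {q: True, l: False, u: False, v: False}
  {l: True, v: True, q: False, u: False}
  {v: True, q: False, u: False, l: False}
  {q: True, v: True, l: True, u: False}
  {q: True, v: True, l: False, u: False}
  {l: True, u: True, q: False, v: False}
  {u: True, q: False, v: False, l: False}
  {l: True, q: True, u: True, v: False}
  {q: True, u: True, l: False, v: False}
  {l: True, v: True, u: True, q: False}
  {v: True, u: True, q: False, l: False}
  {q: True, v: True, u: True, l: True}


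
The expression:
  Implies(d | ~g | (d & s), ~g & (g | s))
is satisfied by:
  {s: True, d: False, g: False}
  {g: True, s: True, d: False}
  {g: True, d: False, s: False}
  {s: True, d: True, g: False}


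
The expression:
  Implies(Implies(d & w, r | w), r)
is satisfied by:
  {r: True}


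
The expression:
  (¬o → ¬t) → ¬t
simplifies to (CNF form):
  ¬o ∨ ¬t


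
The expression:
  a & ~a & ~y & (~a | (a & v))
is never true.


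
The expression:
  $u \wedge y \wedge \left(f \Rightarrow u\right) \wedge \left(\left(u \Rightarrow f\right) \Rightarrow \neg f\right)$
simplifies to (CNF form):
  $u \wedge y \wedge \neg f$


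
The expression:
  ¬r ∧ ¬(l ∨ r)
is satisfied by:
  {r: False, l: False}


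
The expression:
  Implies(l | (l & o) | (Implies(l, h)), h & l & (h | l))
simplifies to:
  h & l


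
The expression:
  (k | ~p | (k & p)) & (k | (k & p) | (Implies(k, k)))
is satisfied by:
  {k: True, p: False}
  {p: False, k: False}
  {p: True, k: True}


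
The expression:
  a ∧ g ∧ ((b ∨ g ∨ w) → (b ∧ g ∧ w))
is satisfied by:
  {a: True, w: True, b: True, g: True}


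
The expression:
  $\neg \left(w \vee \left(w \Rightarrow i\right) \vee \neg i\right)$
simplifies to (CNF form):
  $\text{False}$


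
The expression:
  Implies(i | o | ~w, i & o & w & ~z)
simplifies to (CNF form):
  w & (i | ~o) & (o | ~i) & (~o | ~z)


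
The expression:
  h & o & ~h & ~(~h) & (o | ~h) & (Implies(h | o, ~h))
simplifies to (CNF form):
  False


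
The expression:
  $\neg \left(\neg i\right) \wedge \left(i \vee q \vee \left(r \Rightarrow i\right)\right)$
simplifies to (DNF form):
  $i$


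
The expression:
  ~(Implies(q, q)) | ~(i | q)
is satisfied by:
  {q: False, i: False}


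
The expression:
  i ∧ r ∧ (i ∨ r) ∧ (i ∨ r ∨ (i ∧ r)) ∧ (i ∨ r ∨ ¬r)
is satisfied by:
  {r: True, i: True}


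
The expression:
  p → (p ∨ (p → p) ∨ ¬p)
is always true.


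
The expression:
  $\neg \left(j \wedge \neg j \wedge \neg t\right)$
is always true.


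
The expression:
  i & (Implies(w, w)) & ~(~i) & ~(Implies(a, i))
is never true.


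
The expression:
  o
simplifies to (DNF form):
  o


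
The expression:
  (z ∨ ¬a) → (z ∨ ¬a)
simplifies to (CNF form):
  True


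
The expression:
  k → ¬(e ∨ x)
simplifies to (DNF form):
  (¬e ∧ ¬x) ∨ ¬k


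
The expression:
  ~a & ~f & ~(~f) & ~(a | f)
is never true.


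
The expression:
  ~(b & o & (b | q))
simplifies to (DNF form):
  ~b | ~o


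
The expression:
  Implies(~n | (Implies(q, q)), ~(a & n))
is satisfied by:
  {n: False, a: False}
  {a: True, n: False}
  {n: True, a: False}


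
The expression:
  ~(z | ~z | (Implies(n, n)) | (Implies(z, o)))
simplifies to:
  False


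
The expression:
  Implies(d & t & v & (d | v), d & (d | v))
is always true.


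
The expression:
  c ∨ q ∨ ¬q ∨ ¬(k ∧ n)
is always true.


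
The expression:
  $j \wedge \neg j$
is never true.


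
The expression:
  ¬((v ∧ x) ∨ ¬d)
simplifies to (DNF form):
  (d ∧ ¬v) ∨ (d ∧ ¬x)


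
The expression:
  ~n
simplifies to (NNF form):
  ~n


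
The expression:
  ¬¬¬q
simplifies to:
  ¬q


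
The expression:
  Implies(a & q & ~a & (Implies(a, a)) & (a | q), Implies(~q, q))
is always true.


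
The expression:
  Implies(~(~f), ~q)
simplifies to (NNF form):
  ~f | ~q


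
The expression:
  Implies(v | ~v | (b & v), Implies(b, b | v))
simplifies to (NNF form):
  True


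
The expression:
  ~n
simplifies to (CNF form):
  ~n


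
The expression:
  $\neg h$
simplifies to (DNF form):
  $\neg h$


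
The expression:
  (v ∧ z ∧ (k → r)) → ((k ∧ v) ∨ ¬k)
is always true.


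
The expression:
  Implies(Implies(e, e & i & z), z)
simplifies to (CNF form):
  e | z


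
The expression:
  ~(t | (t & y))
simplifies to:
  ~t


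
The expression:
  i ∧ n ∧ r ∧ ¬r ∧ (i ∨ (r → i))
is never true.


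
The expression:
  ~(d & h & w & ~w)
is always true.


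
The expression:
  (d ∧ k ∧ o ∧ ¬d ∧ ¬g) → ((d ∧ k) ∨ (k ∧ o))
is always true.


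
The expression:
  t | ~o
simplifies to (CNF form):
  t | ~o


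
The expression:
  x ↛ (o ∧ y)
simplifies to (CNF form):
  x ∧ (¬o ∨ ¬y)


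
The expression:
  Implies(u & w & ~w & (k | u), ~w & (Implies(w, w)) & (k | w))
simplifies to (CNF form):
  True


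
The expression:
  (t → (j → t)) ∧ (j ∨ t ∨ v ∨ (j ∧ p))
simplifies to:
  j ∨ t ∨ v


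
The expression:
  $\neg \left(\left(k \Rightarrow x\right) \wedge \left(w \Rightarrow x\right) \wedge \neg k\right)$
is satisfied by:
  {k: True, w: True, x: False}
  {k: True, x: False, w: False}
  {k: True, w: True, x: True}
  {k: True, x: True, w: False}
  {w: True, x: False, k: False}


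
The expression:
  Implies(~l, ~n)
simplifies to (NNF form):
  l | ~n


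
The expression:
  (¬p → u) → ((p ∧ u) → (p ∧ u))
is always true.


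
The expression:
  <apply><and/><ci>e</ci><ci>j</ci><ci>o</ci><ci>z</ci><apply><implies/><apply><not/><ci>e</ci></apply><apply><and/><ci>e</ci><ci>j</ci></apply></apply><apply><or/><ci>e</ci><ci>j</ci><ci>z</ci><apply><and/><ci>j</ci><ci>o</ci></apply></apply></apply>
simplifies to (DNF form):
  <apply><and/><ci>e</ci><ci>j</ci><ci>o</ci><ci>z</ci></apply>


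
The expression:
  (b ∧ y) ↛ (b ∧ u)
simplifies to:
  b ∧ y ∧ ¬u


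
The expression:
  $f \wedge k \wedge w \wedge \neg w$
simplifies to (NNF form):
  $\text{False}$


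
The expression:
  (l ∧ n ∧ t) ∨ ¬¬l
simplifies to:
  l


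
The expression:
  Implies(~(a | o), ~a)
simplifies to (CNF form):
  True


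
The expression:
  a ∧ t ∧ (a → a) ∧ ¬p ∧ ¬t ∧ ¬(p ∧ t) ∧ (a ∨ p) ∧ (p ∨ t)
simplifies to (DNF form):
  False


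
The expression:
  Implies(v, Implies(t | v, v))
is always true.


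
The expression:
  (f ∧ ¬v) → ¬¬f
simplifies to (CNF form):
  True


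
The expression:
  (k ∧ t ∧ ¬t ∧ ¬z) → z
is always true.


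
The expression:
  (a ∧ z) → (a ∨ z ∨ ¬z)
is always true.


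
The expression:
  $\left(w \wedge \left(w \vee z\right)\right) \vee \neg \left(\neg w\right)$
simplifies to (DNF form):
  $w$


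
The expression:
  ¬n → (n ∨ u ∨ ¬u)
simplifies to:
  True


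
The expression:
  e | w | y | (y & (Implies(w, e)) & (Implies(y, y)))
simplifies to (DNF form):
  e | w | y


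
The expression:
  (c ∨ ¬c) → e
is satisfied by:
  {e: True}


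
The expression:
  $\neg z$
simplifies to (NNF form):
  $\neg z$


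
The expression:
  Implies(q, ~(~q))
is always true.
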